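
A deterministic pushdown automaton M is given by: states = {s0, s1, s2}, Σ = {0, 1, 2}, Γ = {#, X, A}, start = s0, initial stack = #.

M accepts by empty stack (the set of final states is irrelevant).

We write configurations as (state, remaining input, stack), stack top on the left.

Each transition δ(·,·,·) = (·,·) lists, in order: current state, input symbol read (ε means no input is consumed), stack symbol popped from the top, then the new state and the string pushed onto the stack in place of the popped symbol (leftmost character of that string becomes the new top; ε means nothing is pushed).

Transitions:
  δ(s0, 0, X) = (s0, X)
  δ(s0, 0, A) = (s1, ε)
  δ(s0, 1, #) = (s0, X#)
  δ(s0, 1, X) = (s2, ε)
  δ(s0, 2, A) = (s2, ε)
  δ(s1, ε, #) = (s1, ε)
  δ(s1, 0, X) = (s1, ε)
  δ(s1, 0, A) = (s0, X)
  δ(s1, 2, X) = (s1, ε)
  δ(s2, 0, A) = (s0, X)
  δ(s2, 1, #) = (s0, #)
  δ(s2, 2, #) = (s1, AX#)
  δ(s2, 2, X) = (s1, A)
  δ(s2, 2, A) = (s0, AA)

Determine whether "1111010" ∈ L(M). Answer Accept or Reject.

(s0, 1111010, #)
  read 1, top #: go to s0, push X# → (s0, 111010, X#)
  read 1, top X: go to s2, push ε → (s2, 11010, #)
  read 1, top #: go to s0, push # → (s0, 1010, #)
  read 1, top #: go to s0, push X# → (s0, 010, X#)
  read 0, top X: go to s0, push X → (s0, 10, X#)
  read 1, top X: go to s2, push ε → (s2, 0, #)
No transition applies at (s2, 0, #); input not fully consumed.

Reject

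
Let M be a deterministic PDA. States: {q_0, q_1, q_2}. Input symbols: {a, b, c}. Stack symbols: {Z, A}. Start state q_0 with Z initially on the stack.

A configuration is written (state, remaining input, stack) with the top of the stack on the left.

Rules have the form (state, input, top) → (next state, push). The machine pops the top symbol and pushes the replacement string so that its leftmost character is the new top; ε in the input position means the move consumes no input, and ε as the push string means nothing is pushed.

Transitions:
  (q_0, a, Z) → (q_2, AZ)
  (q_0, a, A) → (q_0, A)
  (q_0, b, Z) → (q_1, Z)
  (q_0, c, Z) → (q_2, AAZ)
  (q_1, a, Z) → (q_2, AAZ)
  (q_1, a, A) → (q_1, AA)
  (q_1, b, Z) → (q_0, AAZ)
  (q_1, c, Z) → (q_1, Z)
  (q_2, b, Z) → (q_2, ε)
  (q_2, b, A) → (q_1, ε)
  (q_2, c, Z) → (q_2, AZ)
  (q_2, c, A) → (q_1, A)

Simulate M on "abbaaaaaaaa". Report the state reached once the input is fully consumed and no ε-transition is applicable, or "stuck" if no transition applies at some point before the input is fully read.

(q_0, abbaaaaaaaa, Z)
  read a, top Z: go to q_2, push AZ → (q_2, bbaaaaaaaa, AZ)
  read b, top A: go to q_1, push ε → (q_1, baaaaaaaa, Z)
  read b, top Z: go to q_0, push AAZ → (q_0, aaaaaaaa, AAZ)
  read a, top A: go to q_0, push A → (q_0, aaaaaaa, AAZ)
  read a, top A: go to q_0, push A → (q_0, aaaaaa, AAZ)
  read a, top A: go to q_0, push A → (q_0, aaaaa, AAZ)
  read a, top A: go to q_0, push A → (q_0, aaaa, AAZ)
  read a, top A: go to q_0, push A → (q_0, aaa, AAZ)
  read a, top A: go to q_0, push A → (q_0, aa, AAZ)
  read a, top A: go to q_0, push A → (q_0, a, AAZ)
  read a, top A: go to q_0, push A → (q_0, ε, AAZ)
All input consumed; M is in state q_0.

q_0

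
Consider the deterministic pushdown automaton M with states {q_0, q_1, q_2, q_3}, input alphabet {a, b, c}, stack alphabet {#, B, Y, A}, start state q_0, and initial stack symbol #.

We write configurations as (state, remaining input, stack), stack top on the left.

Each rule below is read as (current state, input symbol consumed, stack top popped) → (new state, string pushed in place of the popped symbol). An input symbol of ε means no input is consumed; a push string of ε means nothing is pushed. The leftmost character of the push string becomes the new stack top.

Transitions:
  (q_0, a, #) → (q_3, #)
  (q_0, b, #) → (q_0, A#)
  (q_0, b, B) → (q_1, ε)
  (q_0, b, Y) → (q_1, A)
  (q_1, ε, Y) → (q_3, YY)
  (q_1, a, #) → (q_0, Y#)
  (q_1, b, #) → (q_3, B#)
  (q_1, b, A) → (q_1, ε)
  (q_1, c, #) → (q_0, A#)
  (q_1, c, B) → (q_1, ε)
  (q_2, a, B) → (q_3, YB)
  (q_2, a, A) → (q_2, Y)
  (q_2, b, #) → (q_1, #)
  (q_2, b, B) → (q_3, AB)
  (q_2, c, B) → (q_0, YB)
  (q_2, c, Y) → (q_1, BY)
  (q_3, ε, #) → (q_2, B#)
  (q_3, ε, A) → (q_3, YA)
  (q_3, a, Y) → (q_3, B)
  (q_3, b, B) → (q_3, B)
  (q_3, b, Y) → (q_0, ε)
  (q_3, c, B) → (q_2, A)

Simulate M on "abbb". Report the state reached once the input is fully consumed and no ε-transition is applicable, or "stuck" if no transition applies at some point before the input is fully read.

(q_0, abbb, #)
  read a, top #: go to q_3, push # → (q_3, bbb, #)
  ε-move, top #: go to q_2, push B# → (q_2, bbb, B#)
  read b, top B: go to q_3, push AB → (q_3, bb, AB#)
  ε-move, top A: go to q_3, push YA → (q_3, bb, YAB#)
  read b, top Y: go to q_0, push ε → (q_0, b, AB#)
No transition for (q_0, b, top A); M blocks with input b remaining.

stuck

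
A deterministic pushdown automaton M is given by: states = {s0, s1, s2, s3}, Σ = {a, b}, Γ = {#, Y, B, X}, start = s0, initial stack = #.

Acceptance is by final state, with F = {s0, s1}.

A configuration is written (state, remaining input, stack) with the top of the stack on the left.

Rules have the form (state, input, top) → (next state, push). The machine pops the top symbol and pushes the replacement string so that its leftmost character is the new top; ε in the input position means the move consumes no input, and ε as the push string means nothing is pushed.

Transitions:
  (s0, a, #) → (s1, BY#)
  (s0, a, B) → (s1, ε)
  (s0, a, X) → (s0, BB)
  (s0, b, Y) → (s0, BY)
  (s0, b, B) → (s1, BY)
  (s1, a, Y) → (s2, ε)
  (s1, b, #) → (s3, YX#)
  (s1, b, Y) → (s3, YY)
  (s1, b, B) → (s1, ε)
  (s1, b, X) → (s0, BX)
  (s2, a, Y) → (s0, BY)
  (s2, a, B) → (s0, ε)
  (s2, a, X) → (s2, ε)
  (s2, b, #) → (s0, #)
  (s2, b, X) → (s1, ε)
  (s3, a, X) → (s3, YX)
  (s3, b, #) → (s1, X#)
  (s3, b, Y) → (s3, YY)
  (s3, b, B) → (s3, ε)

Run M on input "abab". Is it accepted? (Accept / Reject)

Accept

(s0, abab, #)
  read a, top #: go to s1, push BY# → (s1, bab, BY#)
  read b, top B: go to s1, push ε → (s1, ab, Y#)
  read a, top Y: go to s2, push ε → (s2, b, #)
  read b, top #: go to s0, push # → (s0, ε, #)
All input consumed; state s0 ∈ F.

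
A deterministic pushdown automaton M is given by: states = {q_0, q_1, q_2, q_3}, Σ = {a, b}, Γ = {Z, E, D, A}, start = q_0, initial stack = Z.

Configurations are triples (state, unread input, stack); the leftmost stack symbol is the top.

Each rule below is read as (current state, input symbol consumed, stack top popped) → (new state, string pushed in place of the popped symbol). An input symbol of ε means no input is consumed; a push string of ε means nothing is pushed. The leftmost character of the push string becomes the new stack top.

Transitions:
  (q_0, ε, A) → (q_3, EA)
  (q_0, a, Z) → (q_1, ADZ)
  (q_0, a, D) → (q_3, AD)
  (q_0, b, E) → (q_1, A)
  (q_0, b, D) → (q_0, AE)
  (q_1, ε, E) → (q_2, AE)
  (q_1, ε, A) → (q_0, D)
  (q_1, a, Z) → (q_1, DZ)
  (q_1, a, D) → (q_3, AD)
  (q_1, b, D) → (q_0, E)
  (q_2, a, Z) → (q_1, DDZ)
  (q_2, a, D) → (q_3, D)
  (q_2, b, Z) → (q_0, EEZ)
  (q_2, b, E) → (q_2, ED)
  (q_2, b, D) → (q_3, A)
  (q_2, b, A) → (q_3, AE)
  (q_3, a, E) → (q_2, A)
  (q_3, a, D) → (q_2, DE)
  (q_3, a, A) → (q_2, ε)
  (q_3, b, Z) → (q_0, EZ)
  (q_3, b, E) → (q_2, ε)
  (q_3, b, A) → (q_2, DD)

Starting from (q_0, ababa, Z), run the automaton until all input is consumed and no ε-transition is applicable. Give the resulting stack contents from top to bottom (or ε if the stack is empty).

(q_0, ababa, Z)
  read a, top Z: go to q_1, push ADZ → (q_1, baba, ADZ)
  ε-move, top A: go to q_0, push D → (q_0, baba, DDZ)
  read b, top D: go to q_0, push AE → (q_0, aba, AEDZ)
  ε-move, top A: go to q_3, push EA → (q_3, aba, EAEDZ)
  read a, top E: go to q_2, push A → (q_2, ba, AAEDZ)
  read b, top A: go to q_3, push AE → (q_3, a, AEAEDZ)
  read a, top A: go to q_2, push ε → (q_2, ε, EAEDZ)
All input consumed in state q_2 with stack EAEDZ.

EAEDZ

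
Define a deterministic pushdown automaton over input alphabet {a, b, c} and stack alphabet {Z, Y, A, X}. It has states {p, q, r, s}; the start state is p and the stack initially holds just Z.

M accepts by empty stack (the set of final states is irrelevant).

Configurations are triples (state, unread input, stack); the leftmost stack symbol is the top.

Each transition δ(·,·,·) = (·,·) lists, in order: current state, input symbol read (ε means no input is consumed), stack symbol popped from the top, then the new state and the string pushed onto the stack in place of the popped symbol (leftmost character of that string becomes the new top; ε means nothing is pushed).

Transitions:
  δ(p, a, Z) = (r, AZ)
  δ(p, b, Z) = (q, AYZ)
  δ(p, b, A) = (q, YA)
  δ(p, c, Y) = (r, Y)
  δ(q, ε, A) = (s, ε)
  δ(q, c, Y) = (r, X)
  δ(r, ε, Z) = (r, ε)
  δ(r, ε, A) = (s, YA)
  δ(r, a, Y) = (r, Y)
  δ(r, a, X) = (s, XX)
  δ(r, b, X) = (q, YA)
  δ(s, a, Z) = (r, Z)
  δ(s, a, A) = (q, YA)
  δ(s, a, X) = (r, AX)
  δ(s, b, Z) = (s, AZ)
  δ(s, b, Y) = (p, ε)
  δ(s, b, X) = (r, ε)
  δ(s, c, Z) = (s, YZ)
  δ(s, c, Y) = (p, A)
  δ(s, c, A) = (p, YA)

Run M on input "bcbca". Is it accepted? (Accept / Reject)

(p, bcbca, Z) ⊢ (q, cbca, AYZ) ⊢ (s, cbca, YZ) ⊢ (p, bca, AZ) ⊢ (q, ca, YAZ) ⊢ (r, a, XAZ) ⊢ (s, ε, XXAZ)
All input consumed; stack is XXAZ, not empty, and no further ε-move applies.

Reject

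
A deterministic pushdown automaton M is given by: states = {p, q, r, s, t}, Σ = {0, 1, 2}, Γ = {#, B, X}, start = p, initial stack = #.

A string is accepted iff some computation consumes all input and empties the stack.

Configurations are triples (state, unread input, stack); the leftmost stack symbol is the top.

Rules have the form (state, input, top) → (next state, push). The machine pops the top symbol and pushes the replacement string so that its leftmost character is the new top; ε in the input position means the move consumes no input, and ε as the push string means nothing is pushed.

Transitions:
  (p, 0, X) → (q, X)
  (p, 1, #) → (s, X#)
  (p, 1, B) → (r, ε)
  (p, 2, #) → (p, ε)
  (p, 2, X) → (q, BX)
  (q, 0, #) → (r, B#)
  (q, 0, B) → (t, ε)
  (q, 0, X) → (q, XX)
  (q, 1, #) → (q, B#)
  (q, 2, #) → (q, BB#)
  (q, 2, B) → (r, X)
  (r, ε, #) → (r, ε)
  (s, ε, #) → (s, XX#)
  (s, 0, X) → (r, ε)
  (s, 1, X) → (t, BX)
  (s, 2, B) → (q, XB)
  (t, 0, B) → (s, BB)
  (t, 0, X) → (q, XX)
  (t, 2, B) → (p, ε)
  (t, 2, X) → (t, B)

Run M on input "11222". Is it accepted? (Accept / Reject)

(p, 11222, #)
  read 1, top #: go to s, push X# → (s, 1222, X#)
  read 1, top X: go to t, push BX → (t, 222, BX#)
  read 2, top B: go to p, push ε → (p, 22, X#)
  read 2, top X: go to q, push BX → (q, 2, BX#)
  read 2, top B: go to r, push X → (r, ε, XX#)
All input consumed; stack is XX#, not empty, and no further ε-move applies.

Reject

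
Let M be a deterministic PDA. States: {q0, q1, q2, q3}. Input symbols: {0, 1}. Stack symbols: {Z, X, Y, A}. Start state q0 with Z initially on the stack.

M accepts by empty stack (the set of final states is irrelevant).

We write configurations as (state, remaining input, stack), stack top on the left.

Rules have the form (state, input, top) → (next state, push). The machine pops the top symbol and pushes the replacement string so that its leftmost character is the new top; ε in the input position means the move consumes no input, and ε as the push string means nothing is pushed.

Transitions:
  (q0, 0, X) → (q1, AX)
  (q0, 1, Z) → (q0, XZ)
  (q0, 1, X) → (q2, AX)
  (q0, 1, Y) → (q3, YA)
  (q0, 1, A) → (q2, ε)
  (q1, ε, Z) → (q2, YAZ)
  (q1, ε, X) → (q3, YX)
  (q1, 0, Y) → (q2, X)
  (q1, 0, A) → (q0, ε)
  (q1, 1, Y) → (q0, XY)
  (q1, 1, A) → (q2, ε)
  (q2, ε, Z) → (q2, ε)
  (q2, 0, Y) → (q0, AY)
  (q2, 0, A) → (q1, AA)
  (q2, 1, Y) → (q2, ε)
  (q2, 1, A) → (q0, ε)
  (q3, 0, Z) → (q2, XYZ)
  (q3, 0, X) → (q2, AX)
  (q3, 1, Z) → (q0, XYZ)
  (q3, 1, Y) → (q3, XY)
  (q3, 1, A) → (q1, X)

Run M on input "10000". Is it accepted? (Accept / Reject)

Reject

(q0, 10000, Z)
  read 1, top Z: go to q0, push XZ → (q0, 0000, XZ)
  read 0, top X: go to q1, push AX → (q1, 000, AXZ)
  read 0, top A: go to q0, push ε → (q0, 00, XZ)
  read 0, top X: go to q1, push AX → (q1, 0, AXZ)
  read 0, top A: go to q0, push ε → (q0, ε, XZ)
All input consumed; stack is XZ, not empty, and no further ε-move applies.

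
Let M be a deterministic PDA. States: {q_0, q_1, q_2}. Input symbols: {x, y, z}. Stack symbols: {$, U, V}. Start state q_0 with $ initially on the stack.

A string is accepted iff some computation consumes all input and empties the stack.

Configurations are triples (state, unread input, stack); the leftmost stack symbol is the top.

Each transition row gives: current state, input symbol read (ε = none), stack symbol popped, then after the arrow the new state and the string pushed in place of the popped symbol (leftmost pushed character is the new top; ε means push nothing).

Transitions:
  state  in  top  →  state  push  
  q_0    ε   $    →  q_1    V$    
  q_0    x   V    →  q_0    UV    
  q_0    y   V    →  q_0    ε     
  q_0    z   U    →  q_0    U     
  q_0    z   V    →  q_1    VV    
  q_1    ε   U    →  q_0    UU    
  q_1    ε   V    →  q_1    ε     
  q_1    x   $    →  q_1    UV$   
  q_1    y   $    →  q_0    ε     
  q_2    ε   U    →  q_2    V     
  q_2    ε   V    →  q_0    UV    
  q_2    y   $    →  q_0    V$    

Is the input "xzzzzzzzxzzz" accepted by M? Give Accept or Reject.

(q_0, xzzzzzzzxzzz, $)
  ε-move, top $: go to q_1, push V$ → (q_1, xzzzzzzzxzzz, V$)
  ε-move, top V: go to q_1, push ε → (q_1, xzzzzzzzxzzz, $)
  read x, top $: go to q_1, push UV$ → (q_1, zzzzzzzxzzz, UV$)
  ε-move, top U: go to q_0, push UU → (q_0, zzzzzzzxzzz, UUV$)
  read z, top U: go to q_0, push U → (q_0, zzzzzzxzzz, UUV$)
  read z, top U: go to q_0, push U → (q_0, zzzzzxzzz, UUV$)
  read z, top U: go to q_0, push U → (q_0, zzzzxzzz, UUV$)
  read z, top U: go to q_0, push U → (q_0, zzzxzzz, UUV$)
  read z, top U: go to q_0, push U → (q_0, zzxzzz, UUV$)
  read z, top U: go to q_0, push U → (q_0, zxzzz, UUV$)
  read z, top U: go to q_0, push U → (q_0, xzzz, UUV$)
No transition applies at (q_0, xzzz, UUV$); input not fully consumed.

Reject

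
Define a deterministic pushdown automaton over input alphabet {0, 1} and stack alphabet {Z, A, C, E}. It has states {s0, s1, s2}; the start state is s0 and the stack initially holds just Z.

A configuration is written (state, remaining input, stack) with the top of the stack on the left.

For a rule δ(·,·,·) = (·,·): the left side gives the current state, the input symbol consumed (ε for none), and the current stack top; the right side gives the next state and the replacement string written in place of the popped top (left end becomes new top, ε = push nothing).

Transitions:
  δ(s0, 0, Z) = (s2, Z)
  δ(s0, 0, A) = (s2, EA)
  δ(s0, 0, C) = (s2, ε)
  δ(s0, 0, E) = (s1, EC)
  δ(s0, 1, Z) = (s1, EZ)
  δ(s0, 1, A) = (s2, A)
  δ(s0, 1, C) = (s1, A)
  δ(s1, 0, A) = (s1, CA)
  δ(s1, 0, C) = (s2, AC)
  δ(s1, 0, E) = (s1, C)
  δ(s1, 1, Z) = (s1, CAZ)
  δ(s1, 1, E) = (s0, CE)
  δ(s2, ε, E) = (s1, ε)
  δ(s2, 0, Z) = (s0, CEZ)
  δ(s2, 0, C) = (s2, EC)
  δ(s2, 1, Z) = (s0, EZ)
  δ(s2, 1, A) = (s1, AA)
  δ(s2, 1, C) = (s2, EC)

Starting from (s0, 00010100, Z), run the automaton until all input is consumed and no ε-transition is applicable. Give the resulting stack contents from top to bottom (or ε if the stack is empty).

(s0, 00010100, Z)
  read 0, top Z: go to s2, push Z → (s2, 0010100, Z)
  read 0, top Z: go to s0, push CEZ → (s0, 010100, CEZ)
  read 0, top C: go to s2, push ε → (s2, 10100, EZ)
  ε-move, top E: go to s1, push ε → (s1, 10100, Z)
  read 1, top Z: go to s1, push CAZ → (s1, 0100, CAZ)
  read 0, top C: go to s2, push AC → (s2, 100, ACAZ)
  read 1, top A: go to s1, push AA → (s1, 00, AACAZ)
  read 0, top A: go to s1, push CA → (s1, 0, CAACAZ)
  read 0, top C: go to s2, push AC → (s2, ε, ACAACAZ)
All input consumed in state s2 with stack ACAACAZ.

ACAACAZ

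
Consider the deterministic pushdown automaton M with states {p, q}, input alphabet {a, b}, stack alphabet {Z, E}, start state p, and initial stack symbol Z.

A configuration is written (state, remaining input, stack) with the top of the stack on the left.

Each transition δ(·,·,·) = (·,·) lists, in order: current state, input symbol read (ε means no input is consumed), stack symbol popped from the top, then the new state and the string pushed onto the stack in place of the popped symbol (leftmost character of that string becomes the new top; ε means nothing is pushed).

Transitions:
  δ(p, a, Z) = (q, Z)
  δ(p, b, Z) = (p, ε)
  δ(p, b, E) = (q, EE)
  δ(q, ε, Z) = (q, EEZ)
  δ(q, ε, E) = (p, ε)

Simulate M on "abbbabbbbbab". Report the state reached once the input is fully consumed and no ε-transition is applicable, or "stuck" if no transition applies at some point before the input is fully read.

stuck

(p, abbbabbbbbab, Z)
  read a, top Z: go to q, push Z → (q, bbbabbbbbab, Z)
  ε-move, top Z: go to q, push EEZ → (q, bbbabbbbbab, EEZ)
  ε-move, top E: go to p, push ε → (p, bbbabbbbbab, EZ)
  read b, top E: go to q, push EE → (q, bbabbbbbab, EEZ)
  ε-move, top E: go to p, push ε → (p, bbabbbbbab, EZ)
  read b, top E: go to q, push EE → (q, babbbbbab, EEZ)
  ε-move, top E: go to p, push ε → (p, babbbbbab, EZ)
  read b, top E: go to q, push EE → (q, abbbbbab, EEZ)
  ε-move, top E: go to p, push ε → (p, abbbbbab, EZ)
No transition for (p, a, top E); M blocks with input abbbbbab remaining.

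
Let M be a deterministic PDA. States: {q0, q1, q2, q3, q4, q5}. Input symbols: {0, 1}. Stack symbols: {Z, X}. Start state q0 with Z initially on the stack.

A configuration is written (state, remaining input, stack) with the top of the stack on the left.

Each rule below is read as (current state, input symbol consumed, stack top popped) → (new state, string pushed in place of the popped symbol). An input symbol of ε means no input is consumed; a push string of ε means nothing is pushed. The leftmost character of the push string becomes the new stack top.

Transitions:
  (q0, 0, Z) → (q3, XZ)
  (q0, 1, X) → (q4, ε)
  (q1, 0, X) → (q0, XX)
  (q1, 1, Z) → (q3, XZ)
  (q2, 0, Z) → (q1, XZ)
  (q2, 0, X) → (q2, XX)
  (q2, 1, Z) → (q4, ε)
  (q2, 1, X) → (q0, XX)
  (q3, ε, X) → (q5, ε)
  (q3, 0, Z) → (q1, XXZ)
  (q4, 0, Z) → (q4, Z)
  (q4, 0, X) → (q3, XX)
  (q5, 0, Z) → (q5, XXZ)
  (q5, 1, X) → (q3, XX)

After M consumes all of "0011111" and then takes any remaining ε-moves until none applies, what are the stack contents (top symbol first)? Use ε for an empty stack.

(q0, 0011111, Z) ⊢ (q3, 011111, XZ) ⊢ (q5, 011111, Z) ⊢ (q5, 11111, XXZ) ⊢ (q3, 1111, XXXZ) ⊢ (q5, 1111, XXZ) ⊢ (q3, 111, XXXZ) ⊢ (q5, 111, XXZ) ⊢ (q3, 11, XXXZ) ⊢ (q5, 11, XXZ) ⊢ (q3, 1, XXXZ) ⊢ (q5, 1, XXZ) ⊢ (q3, ε, XXXZ) ⊢ (q5, ε, XXZ)
All input consumed in state q5 with stack XXZ.

XXZ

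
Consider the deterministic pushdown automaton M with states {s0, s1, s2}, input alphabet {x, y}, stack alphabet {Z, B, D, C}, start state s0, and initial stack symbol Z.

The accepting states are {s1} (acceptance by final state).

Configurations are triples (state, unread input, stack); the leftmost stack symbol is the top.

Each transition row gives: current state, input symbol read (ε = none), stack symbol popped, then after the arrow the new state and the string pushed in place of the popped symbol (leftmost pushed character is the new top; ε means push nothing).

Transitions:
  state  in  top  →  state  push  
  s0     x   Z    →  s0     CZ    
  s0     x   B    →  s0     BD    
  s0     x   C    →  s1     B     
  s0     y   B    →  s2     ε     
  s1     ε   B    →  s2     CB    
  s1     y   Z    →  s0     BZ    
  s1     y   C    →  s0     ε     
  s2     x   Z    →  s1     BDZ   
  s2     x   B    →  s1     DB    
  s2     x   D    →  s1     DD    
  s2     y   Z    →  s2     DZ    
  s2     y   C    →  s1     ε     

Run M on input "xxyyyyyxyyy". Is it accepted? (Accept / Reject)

(s0, xxyyyyyxyyy, Z)
  read x, top Z: go to s0, push CZ → (s0, xyyyyyxyyy, CZ)
  read x, top C: go to s1, push B → (s1, yyyyyxyyy, BZ)
  ε-move, top B: go to s2, push CB → (s2, yyyyyxyyy, CBZ)
  read y, top C: go to s1, push ε → (s1, yyyyxyyy, BZ)
  ε-move, top B: go to s2, push CB → (s2, yyyyxyyy, CBZ)
  read y, top C: go to s1, push ε → (s1, yyyxyyy, BZ)
  ε-move, top B: go to s2, push CB → (s2, yyyxyyy, CBZ)
  read y, top C: go to s1, push ε → (s1, yyxyyy, BZ)
  ε-move, top B: go to s2, push CB → (s2, yyxyyy, CBZ)
  read y, top C: go to s1, push ε → (s1, yxyyy, BZ)
  ε-move, top B: go to s2, push CB → (s2, yxyyy, CBZ)
  read y, top C: go to s1, push ε → (s1, xyyy, BZ)
  ε-move, top B: go to s2, push CB → (s2, xyyy, CBZ)
No transition applies at (s2, xyyy, CBZ); input not fully consumed.

Reject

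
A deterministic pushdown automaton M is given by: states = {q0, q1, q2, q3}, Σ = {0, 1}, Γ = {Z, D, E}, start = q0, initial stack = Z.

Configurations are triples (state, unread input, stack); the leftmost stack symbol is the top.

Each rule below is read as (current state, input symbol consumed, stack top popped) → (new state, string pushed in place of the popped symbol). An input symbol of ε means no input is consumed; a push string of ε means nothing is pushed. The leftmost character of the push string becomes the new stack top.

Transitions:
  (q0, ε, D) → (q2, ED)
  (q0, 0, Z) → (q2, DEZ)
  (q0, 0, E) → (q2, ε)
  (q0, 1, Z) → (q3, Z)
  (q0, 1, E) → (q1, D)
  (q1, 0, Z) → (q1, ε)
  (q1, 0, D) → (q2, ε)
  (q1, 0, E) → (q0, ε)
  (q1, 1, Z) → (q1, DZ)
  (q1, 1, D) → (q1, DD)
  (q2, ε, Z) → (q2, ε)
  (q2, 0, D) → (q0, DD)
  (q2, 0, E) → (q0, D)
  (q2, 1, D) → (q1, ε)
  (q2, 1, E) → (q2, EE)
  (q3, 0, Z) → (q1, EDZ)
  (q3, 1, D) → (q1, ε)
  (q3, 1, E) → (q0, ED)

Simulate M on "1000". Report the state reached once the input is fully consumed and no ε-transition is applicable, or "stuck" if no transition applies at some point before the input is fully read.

(q0, 1000, Z)
  read 1, top Z: go to q3, push Z → (q3, 000, Z)
  read 0, top Z: go to q1, push EDZ → (q1, 00, EDZ)
  read 0, top E: go to q0, push ε → (q0, 0, DZ)
  ε-move, top D: go to q2, push ED → (q2, 0, EDZ)
  read 0, top E: go to q0, push D → (q0, ε, DDZ)
  ε-move, top D: go to q2, push ED → (q2, ε, EDDZ)
All input consumed; M is in state q2.

q2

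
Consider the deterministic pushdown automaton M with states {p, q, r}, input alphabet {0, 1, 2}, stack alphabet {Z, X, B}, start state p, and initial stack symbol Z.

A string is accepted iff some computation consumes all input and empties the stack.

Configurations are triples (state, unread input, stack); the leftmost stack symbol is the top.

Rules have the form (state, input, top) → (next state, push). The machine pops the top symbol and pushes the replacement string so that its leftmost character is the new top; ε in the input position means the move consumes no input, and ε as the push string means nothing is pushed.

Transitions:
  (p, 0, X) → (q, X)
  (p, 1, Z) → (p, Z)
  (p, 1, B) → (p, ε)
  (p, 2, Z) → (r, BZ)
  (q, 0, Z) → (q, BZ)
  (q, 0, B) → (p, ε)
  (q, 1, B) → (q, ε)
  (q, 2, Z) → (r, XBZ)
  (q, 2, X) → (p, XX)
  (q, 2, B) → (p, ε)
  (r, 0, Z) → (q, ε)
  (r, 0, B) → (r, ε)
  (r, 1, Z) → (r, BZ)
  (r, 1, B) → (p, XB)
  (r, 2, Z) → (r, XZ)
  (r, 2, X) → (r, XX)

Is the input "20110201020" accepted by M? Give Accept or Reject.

Reject

(p, 20110201020, Z)
  read 2, top Z: go to r, push BZ → (r, 0110201020, BZ)
  read 0, top B: go to r, push ε → (r, 110201020, Z)
  read 1, top Z: go to r, push BZ → (r, 10201020, BZ)
  read 1, top B: go to p, push XB → (p, 0201020, XBZ)
  read 0, top X: go to q, push X → (q, 201020, XBZ)
  read 2, top X: go to p, push XX → (p, 01020, XXBZ)
  read 0, top X: go to q, push X → (q, 1020, XXBZ)
No transition applies at (q, 1020, XXBZ); input not fully consumed.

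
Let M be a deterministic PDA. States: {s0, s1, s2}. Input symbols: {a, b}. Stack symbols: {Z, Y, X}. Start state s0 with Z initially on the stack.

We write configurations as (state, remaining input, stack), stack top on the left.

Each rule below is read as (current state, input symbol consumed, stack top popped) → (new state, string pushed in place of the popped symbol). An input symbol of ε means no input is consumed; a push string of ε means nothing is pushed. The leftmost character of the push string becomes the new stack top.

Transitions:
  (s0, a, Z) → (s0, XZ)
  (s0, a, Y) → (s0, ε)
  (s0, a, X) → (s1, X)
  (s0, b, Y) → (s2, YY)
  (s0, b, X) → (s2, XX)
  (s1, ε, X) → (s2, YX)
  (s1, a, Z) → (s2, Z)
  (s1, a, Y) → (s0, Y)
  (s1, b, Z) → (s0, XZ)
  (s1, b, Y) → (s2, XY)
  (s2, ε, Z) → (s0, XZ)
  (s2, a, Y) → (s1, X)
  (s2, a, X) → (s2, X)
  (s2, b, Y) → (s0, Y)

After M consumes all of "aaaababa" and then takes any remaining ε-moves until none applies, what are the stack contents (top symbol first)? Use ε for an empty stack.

(s0, aaaababa, Z)
  read a, top Z: go to s0, push XZ → (s0, aaababa, XZ)
  read a, top X: go to s1, push X → (s1, aababa, XZ)
  ε-move, top X: go to s2, push YX → (s2, aababa, YXZ)
  read a, top Y: go to s1, push X → (s1, ababa, XXZ)
  ε-move, top X: go to s2, push YX → (s2, ababa, YXXZ)
  read a, top Y: go to s1, push X → (s1, baba, XXXZ)
  ε-move, top X: go to s2, push YX → (s2, baba, YXXXZ)
  read b, top Y: go to s0, push Y → (s0, aba, YXXXZ)
  read a, top Y: go to s0, push ε → (s0, ba, XXXZ)
  read b, top X: go to s2, push XX → (s2, a, XXXXZ)
  read a, top X: go to s2, push X → (s2, ε, XXXXZ)
All input consumed in state s2 with stack XXXXZ.

XXXXZ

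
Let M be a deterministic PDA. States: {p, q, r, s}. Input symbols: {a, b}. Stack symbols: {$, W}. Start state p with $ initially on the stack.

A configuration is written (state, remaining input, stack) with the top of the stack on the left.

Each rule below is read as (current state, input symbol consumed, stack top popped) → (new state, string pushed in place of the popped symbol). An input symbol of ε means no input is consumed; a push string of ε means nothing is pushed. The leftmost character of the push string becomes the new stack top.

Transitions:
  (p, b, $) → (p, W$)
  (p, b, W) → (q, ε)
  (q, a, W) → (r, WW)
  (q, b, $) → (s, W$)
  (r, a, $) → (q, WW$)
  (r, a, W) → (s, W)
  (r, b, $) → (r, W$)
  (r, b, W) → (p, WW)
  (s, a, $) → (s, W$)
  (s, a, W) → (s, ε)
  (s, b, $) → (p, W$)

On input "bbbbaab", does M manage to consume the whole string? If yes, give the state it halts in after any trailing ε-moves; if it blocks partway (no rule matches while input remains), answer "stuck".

stuck

(p, bbbbaab, $) ⊢ (p, bbbaab, W$) ⊢ (q, bbaab, $) ⊢ (s, baab, W$)
No transition for (s, b, top W); M blocks with input baab remaining.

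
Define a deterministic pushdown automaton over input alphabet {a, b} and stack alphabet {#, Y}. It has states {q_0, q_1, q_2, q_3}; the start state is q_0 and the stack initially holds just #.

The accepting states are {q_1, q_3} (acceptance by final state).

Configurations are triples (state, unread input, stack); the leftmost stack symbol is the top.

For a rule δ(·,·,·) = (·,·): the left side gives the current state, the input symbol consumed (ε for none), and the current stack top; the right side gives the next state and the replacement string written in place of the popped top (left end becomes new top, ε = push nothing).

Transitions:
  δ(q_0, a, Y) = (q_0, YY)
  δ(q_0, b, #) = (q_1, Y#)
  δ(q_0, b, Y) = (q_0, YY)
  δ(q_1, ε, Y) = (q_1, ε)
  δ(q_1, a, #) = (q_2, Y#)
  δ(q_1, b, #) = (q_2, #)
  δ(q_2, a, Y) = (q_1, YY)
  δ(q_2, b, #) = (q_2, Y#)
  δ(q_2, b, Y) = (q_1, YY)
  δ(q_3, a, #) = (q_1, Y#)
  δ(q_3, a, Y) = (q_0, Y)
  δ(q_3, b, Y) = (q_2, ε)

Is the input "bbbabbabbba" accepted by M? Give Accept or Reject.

Reject

(q_0, bbbabbabbba, #) ⊢ (q_1, bbabbabbba, Y#) ⊢ (q_1, bbabbabbba, #) ⊢ (q_2, babbabbba, #) ⊢ (q_2, abbabbba, Y#) ⊢ (q_1, bbabbba, YY#) ⊢ (q_1, bbabbba, Y#) ⊢ (q_1, bbabbba, #) ⊢ (q_2, babbba, #) ⊢ (q_2, abbba, Y#) ⊢ (q_1, bbba, YY#) ⊢ (q_1, bbba, Y#) ⊢ (q_1, bbba, #) ⊢ (q_2, bba, #) ⊢ (q_2, ba, Y#) ⊢ (q_1, a, YY#) ⊢ (q_1, a, Y#) ⊢ (q_1, a, #) ⊢ (q_2, ε, Y#)
All input consumed; state q_2 ∉ F and no further ε-move applies.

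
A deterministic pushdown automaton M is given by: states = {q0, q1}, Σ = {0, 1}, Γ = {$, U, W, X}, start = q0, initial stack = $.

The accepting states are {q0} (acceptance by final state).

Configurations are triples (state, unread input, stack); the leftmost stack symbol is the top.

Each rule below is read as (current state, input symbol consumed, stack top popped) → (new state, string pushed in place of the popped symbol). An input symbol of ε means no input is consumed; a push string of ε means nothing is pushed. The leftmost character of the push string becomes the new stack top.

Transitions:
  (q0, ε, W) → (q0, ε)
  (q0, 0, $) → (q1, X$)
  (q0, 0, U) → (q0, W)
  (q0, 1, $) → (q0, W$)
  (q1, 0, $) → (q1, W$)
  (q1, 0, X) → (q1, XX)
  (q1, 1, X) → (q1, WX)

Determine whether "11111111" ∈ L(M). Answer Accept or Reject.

(q0, 11111111, $)
  read 1, top $: go to q0, push W$ → (q0, 1111111, W$)
  ε-move, top W: go to q0, push ε → (q0, 1111111, $)
  read 1, top $: go to q0, push W$ → (q0, 111111, W$)
  ε-move, top W: go to q0, push ε → (q0, 111111, $)
  read 1, top $: go to q0, push W$ → (q0, 11111, W$)
  ε-move, top W: go to q0, push ε → (q0, 11111, $)
  read 1, top $: go to q0, push W$ → (q0, 1111, W$)
  ε-move, top W: go to q0, push ε → (q0, 1111, $)
  read 1, top $: go to q0, push W$ → (q0, 111, W$)
  ε-move, top W: go to q0, push ε → (q0, 111, $)
  read 1, top $: go to q0, push W$ → (q0, 11, W$)
  ε-move, top W: go to q0, push ε → (q0, 11, $)
  read 1, top $: go to q0, push W$ → (q0, 1, W$)
  ε-move, top W: go to q0, push ε → (q0, 1, $)
  read 1, top $: go to q0, push W$ → (q0, ε, W$)
All input consumed; state q0 ∈ F.

Accept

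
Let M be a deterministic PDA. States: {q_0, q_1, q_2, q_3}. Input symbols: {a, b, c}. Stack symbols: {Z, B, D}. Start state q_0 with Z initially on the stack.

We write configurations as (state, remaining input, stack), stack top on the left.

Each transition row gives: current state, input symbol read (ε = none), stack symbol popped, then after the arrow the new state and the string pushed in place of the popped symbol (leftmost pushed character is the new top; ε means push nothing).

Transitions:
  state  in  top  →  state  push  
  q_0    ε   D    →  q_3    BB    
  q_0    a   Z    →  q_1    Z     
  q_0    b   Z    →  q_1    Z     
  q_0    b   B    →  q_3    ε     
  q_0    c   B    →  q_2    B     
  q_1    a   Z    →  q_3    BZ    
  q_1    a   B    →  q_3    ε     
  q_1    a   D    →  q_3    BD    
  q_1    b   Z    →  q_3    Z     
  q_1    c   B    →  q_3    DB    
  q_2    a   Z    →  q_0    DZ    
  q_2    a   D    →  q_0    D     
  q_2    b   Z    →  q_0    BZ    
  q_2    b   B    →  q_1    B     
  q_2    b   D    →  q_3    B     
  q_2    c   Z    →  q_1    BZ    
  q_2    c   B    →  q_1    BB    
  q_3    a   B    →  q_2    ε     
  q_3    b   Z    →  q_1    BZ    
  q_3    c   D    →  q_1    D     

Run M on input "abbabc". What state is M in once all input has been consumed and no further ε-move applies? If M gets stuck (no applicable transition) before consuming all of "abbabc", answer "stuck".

(q_0, abbabc, Z)
  read a, top Z: go to q_1, push Z → (q_1, bbabc, Z)
  read b, top Z: go to q_3, push Z → (q_3, babc, Z)
  read b, top Z: go to q_1, push BZ → (q_1, abc, BZ)
  read a, top B: go to q_3, push ε → (q_3, bc, Z)
  read b, top Z: go to q_1, push BZ → (q_1, c, BZ)
  read c, top B: go to q_3, push DB → (q_3, ε, DBZ)
All input consumed; M is in state q_3.

q_3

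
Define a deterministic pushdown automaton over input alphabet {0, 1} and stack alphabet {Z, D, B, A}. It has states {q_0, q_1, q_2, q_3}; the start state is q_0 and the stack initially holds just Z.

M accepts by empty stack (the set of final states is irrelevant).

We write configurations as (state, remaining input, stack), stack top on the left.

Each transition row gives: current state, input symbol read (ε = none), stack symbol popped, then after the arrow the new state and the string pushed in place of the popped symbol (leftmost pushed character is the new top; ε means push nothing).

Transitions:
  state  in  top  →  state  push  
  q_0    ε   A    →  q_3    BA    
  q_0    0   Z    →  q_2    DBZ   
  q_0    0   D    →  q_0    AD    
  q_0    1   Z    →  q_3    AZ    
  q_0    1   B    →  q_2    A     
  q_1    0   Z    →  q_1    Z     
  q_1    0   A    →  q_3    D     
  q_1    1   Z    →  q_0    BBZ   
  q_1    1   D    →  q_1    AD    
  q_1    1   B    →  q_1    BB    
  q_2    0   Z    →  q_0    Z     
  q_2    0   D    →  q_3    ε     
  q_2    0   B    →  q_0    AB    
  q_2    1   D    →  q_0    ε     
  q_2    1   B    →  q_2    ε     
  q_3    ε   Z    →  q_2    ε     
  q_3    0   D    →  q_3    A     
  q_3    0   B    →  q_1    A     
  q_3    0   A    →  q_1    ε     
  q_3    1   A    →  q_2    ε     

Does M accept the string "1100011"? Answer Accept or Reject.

Reject

(q_0, 1100011, Z)
  read 1, top Z: go to q_3, push AZ → (q_3, 100011, AZ)
  read 1, top A: go to q_2, push ε → (q_2, 00011, Z)
  read 0, top Z: go to q_0, push Z → (q_0, 0011, Z)
  read 0, top Z: go to q_2, push DBZ → (q_2, 011, DBZ)
  read 0, top D: go to q_3, push ε → (q_3, 11, BZ)
No transition applies at (q_3, 11, BZ); input not fully consumed.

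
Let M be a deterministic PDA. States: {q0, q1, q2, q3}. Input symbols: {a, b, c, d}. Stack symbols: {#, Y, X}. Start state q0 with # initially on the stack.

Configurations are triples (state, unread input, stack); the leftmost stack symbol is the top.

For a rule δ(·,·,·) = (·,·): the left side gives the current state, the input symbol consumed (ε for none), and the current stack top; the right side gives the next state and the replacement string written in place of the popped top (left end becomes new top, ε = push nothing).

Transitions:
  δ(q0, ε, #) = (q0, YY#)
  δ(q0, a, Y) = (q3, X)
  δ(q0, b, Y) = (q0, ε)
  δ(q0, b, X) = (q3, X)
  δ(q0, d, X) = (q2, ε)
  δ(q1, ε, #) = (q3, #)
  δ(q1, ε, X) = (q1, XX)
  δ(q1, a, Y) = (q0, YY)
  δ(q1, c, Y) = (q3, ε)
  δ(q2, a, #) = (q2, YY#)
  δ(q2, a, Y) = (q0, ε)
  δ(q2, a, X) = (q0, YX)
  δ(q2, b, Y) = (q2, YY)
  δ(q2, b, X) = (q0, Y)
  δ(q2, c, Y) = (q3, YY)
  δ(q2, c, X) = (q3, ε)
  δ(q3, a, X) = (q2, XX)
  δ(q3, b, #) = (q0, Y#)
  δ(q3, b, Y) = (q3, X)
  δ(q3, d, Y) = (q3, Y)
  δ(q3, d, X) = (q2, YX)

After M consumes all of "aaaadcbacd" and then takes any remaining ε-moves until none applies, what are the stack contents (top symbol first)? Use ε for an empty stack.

YXYXXXY#

(q0, aaaadcbacd, #) ⊢ (q0, aaaadcbacd, YY#) ⊢ (q3, aaadcbacd, XY#) ⊢ (q2, aadcbacd, XXY#) ⊢ (q0, adcbacd, YXXY#) ⊢ (q3, dcbacd, XXXY#) ⊢ (q2, cbacd, YXXXY#) ⊢ (q3, bacd, YYXXXY#) ⊢ (q3, acd, XYXXXY#) ⊢ (q2, cd, XXYXXXY#) ⊢ (q3, d, XYXXXY#) ⊢ (q2, ε, YXYXXXY#)
All input consumed in state q2 with stack YXYXXXY#.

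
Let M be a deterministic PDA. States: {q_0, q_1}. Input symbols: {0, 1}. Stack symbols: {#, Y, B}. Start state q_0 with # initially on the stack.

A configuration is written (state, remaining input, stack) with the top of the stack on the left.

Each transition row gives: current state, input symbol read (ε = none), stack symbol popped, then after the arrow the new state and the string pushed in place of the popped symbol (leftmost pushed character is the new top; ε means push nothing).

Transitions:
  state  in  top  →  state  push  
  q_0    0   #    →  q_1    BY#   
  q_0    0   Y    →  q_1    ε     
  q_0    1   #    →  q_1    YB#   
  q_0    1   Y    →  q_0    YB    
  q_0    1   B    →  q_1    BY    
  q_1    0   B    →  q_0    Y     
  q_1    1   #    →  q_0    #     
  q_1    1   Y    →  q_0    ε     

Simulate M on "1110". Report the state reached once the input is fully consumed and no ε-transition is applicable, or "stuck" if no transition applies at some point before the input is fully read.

q_0

(q_0, 1110, #)
  read 1, top #: go to q_1, push YB# → (q_1, 110, YB#)
  read 1, top Y: go to q_0, push ε → (q_0, 10, B#)
  read 1, top B: go to q_1, push BY → (q_1, 0, BY#)
  read 0, top B: go to q_0, push Y → (q_0, ε, YY#)
All input consumed; M is in state q_0.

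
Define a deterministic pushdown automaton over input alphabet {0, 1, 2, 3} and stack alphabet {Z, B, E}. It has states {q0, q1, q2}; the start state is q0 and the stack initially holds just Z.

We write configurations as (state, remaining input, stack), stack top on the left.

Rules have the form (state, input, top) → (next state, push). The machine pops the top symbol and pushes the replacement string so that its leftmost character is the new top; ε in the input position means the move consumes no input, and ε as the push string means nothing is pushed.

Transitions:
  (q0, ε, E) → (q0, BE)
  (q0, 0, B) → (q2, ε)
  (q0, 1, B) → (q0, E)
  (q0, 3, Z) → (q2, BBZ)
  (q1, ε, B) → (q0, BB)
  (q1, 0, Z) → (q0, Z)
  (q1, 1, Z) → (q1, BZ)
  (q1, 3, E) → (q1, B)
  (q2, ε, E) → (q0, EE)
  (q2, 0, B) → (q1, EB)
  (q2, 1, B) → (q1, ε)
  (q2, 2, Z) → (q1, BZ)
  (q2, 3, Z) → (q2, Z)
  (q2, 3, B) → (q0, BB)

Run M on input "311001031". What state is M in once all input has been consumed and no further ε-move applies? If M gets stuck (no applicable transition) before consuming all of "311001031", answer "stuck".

(q0, 311001031, Z)
  read 3, top Z: go to q2, push BBZ → (q2, 11001031, BBZ)
  read 1, top B: go to q1, push ε → (q1, 1001031, BZ)
  ε-move, top B: go to q0, push BB → (q0, 1001031, BBZ)
  read 1, top B: go to q0, push E → (q0, 001031, EBZ)
  ε-move, top E: go to q0, push BE → (q0, 001031, BEBZ)
  read 0, top B: go to q2, push ε → (q2, 01031, EBZ)
  ε-move, top E: go to q0, push EE → (q0, 01031, EEBZ)
  ε-move, top E: go to q0, push BE → (q0, 01031, BEEBZ)
  read 0, top B: go to q2, push ε → (q2, 1031, EEBZ)
  ε-move, top E: go to q0, push EE → (q0, 1031, EEEBZ)
  ε-move, top E: go to q0, push BE → (q0, 1031, BEEEBZ)
  read 1, top B: go to q0, push E → (q0, 031, EEEEBZ)
  ε-move, top E: go to q0, push BE → (q0, 031, BEEEEBZ)
  read 0, top B: go to q2, push ε → (q2, 31, EEEEBZ)
  ε-move, top E: go to q0, push EE → (q0, 31, EEEEEBZ)
  ε-move, top E: go to q0, push BE → (q0, 31, BEEEEEBZ)
No transition for (q0, 3, top B); M blocks with input 31 remaining.

stuck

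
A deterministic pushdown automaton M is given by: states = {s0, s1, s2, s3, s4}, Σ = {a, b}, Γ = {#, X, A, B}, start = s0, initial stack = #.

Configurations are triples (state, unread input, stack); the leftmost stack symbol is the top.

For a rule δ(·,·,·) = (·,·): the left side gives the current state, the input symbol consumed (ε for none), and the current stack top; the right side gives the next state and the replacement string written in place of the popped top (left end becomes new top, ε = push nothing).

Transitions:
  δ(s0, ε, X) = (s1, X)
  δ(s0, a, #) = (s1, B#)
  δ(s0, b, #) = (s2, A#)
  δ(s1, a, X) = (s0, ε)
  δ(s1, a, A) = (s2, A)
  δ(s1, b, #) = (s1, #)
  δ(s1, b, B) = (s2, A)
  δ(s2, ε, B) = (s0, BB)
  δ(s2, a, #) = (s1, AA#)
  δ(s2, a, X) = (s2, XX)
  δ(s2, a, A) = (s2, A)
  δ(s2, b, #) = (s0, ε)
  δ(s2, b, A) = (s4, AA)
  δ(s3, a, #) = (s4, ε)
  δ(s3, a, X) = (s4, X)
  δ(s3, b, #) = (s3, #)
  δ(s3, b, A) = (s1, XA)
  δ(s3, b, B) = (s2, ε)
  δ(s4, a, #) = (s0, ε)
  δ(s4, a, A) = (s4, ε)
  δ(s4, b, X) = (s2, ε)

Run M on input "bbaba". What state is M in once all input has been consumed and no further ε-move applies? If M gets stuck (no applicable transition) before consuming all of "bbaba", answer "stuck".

stuck

(s0, bbaba, #)
  read b, top #: go to s2, push A# → (s2, baba, A#)
  read b, top A: go to s4, push AA → (s4, aba, AA#)
  read a, top A: go to s4, push ε → (s4, ba, A#)
No transition for (s4, b, top A); M blocks with input ba remaining.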